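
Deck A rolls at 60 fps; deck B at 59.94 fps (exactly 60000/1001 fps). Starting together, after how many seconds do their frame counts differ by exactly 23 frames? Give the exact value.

23023/60 seconds

The gap grows by |60000/1001 − 60| = 60/1001 frames per second.
Time for a 23-frame gap: 23 ÷ (60/1001) = 23023/60 s.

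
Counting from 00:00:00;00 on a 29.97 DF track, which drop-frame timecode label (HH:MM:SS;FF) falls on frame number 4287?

00:02:23;01

Ten DF minutes hold 17982 frames, so frame 4287 lies in block 0 (frames 0–17981) with 4287 frames into that block.
The block's first minute is 1800 frames and the rest 1798 each; 4287 frames reaches minute 2, so 0 × 18 + 2 × 2 = 4 labels have been skipped so far.
Adding those back, label number 4287 + 4 = 4291 at 30 labels/s is 143 s + 1 f = 0 h 2 min 23 s frame 1, i.e. 00:02:23;01.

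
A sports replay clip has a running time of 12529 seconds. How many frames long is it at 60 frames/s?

751740 frames

Frames = 12529 × 60 = 751740.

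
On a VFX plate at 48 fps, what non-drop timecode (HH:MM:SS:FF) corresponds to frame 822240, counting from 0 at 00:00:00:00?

04:45:30:00

822240 ÷ 48 = 17130 full seconds, remainder 0 frames.
17130 s = 4 h 45 min 30 s.
Timecode: 04:45:30:00.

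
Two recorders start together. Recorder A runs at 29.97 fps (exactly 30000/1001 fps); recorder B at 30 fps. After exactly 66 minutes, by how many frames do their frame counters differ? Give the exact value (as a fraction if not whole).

10800/91 frames

66 min = 3960 s.
A emits 30000/1001 × 3960 = 10800000/91 frames; B emits 30 × 3960 = 118800.
Difference = 10800/91 frames (≈ 118.6813); B is ahead of A.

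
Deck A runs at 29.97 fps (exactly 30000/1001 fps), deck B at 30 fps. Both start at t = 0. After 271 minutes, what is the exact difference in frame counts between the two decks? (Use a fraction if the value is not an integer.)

487800/1001 frames

271 min = 16260 s.
A emits 30000/1001 × 16260 = 487800000/1001 frames; B emits 30 × 16260 = 487800.
Difference = 487800/1001 frames (≈ 487.3127); B is ahead of A.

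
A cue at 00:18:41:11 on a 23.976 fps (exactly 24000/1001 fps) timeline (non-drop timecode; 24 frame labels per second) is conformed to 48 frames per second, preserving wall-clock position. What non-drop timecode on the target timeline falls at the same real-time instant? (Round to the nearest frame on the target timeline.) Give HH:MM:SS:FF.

Source frame index: (0×3600 + 18×60 + 41) × 24 + 11 = 26915.
Real time: 26915 / (24000/1001) = 5388383/4800 s.
Target frame: (5388383/4800) × (48) = 5388383/100 ≈ 53883.830 → 53884.
At 48 labels/s: frame 53884 → 00:18:42:28.

00:18:42:28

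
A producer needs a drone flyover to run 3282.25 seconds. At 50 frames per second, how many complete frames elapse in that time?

164112 frames

Frames = 3282.25 × 50 = 328225/2 ≈ 164112.5000.
Complete frames: 164112.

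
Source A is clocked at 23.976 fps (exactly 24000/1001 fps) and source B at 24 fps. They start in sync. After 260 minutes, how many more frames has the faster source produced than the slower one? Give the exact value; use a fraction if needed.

260 min = 15600 s.
A emits 24000/1001 × 15600 = 28800000/77 frames; B emits 24 × 15600 = 374400.
Difference = 28800/77 frames (≈ 374.0260); B is ahead of A.

28800/77 frames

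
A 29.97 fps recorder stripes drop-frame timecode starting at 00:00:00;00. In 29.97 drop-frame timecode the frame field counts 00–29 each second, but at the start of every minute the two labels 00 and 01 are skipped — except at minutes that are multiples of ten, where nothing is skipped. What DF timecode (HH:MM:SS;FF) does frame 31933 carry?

Ten DF minutes hold 17982 frames, so frame 31933 lies in block 1 (frames 17982–35963) with 13951 frames into that block.
The block's first minute is 1800 frames and the rest 1798 each; 13951 frames reaches minute 7, so 1 × 18 + 7 × 2 = 32 labels have been skipped so far.
Adding those back, label number 31933 + 32 = 31965 at 30 labels/s is 1065 s + 15 f = 0 h 17 min 45 s frame 15, i.e. 00:17:45;15.

00:17:45;15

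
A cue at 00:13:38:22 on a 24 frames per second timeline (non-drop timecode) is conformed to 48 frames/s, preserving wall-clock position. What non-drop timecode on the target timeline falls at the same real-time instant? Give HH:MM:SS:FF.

Source frame index: (0×3600 + 13×60 + 38) × 24 + 22 = 19654.
Real time: 19654 / (24) = 9827/12 s.
Target frame: (9827/12) × (48) = 39308.
At 48 labels/s: frame 39308 → 00:13:38:44.

00:13:38:44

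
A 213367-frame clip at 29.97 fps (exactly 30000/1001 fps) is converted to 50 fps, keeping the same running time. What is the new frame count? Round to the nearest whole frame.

Frames at target rate = 213367 × (50) / (30000/1001) = 213580367/600 ≈ 355967.278.
Nearest whole frame: 355967.

355967 frames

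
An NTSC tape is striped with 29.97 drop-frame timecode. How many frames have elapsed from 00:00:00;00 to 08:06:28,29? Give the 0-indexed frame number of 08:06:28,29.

Complete 10-minute blocks: 48, each 17982 frames → 863136.
Remaining 6 whole minutes in the current block: 1800 + 5 × 1798 = 10790 frames.
Within the current minute: 28 × 30 + 29 − 2 = 867 (labels ;00/;01 skipped at this minute). Total = 863136 + 10790 + 867 = 874793.

874793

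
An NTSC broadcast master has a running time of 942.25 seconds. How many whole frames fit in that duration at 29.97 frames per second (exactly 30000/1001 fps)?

Frames = 942.25 × 30000/1001 = 28267500/1001 ≈ 28239.2607.
Complete frames: 28239.

28239 frames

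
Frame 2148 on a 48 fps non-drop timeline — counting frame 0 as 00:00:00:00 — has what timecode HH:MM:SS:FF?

00:00:44:36

2148 ÷ 48 = 44 full seconds, remainder 36 frames.
44 s = 0 h 0 min 44 s.
Timecode: 00:00:44:36.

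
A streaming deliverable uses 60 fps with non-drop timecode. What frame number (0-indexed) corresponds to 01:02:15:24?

Total seconds to the label: (1 × 3600 + 2 × 60 + 15) = 3735.
Frame index = 3735 × 60 + 24 = 224124.

frame 224124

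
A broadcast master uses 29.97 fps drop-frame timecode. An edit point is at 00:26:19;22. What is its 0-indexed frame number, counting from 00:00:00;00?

47344

As if non-drop at 30 labels/s: (0 × 3600 + 26 × 60 + 19) × 30 + 22 = 47392.
Minute boundaries passed: 26; those not divisible by 10: 26 − 2 = 24; dropped labels = 2 × 24 = 48.
Actual frame index = 47392 − 48 = 47344.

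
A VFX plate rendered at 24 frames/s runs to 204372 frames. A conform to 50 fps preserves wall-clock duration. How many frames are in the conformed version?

425775 frames

Target frames = source frames × (target rate / source rate) = 204372 × (50)/(24) = 204372 × 25/12 = 425775.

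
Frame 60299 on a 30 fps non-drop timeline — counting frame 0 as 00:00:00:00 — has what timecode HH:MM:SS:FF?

60299 ÷ 30 = 2009 full seconds, remainder 29 frames.
2009 s = 0 h 33 min 29 s.
Timecode: 00:33:29:29.

00:33:29:29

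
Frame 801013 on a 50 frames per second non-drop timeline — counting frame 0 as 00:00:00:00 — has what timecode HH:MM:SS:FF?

801013 ÷ 50 = 16020 full seconds, remainder 13 frames.
16020 s = 4 h 27 min 0 s.
Timecode: 04:27:00:13.

04:27:00:13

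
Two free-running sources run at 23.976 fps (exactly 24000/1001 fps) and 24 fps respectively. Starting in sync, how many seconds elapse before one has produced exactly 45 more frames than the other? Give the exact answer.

1876.875 seconds

The gap grows by |24 − 24000/1001| = 24/1001 frames per second.
Time for a 45-frame gap: 45 ÷ (24/1001) = 1876.875 s.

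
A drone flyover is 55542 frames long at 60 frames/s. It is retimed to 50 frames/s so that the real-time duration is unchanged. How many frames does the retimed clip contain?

Frames at target rate = 55542 × (50) / (60) = 46285.

46285 frames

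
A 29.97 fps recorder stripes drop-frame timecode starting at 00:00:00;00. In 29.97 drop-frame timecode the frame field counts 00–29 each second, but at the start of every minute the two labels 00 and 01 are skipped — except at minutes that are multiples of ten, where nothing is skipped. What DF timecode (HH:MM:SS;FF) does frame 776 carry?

Each 10-minute DF block holds 10 × 60 × 30 − 9 × 2 = 17982 frames. 776 ÷ 17982 → 0 full blocks, remainder 776.
Within the partial block the first minute is 1800 frames and each further minute 1798, so 0 further minute boundaries passed. Total skipped labels = 18 × 0 + 2 × 0 = 0.
Non-drop label index = 776 + 0 = 776; at 30 labels/s that is 00:00:25:26, i.e. DF 00:00:25;26.

00:00:25;26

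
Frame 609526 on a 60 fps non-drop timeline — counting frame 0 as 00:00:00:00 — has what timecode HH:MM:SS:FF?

02:49:18:46

609526 ÷ 60 = 10158 full seconds, remainder 46 frames.
10158 s = 2 h 49 min 18 s.
Timecode: 02:49:18:46.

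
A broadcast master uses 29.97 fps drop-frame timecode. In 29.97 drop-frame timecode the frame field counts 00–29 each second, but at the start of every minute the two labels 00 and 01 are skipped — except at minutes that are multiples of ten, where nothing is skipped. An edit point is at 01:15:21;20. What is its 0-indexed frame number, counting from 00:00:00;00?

135514

Complete 10-minute blocks: 7, each 17982 frames → 125874.
Remaining 5 whole minutes in the current block: 1800 + 4 × 1798 = 8992 frames.
Within the current minute: 21 × 30 + 20 − 2 = 648 (labels ;00/;01 skipped at this minute). Total = 125874 + 8992 + 648 = 135514.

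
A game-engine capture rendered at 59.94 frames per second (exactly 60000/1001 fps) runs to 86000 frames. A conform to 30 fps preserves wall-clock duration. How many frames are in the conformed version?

43043 frames

Target frames = source frames × (target rate / source rate) = 86000 × (30)/(60000/1001) = 86000 × 1001/2000 = 43043.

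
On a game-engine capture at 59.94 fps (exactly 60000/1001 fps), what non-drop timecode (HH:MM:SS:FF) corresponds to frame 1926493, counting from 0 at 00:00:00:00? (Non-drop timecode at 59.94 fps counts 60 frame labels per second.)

1926493 ÷ 60 = 32108 full seconds, remainder 13 frames.
32108 s = 8 h 55 min 8 s.
Timecode: 08:55:08:13.

08:55:08:13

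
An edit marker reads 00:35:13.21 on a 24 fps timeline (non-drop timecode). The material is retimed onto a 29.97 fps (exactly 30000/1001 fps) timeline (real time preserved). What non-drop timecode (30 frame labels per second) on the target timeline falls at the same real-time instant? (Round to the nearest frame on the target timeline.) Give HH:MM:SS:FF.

Source frame index: (0×3600 + 35×60 + 13) × 24 + 21 = 50733.
Real time: 50733 / (24) = 16911/8 s.
Target frame: (16911/8) × (30000/1001) = 63416250/1001 ≈ 63352.897 → 63353.
At 30 labels/s: frame 63353 → 00:35:11:23.

00:35:11:23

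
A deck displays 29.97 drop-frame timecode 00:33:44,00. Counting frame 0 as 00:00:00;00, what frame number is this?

60660

Complete 10-minute blocks: 3, each 17982 frames → 53946.
Remaining 3 whole minutes in the current block: 1800 + 2 × 1798 = 5396 frames.
Within the current minute: 44 × 30 + 0 − 2 = 1318 (labels ;00/;01 skipped at this minute). Total = 53946 + 5396 + 1318 = 60660.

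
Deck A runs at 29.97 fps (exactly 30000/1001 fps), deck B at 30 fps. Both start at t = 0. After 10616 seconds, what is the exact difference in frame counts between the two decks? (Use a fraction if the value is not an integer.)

318480/1001 frames

A emits 30000/1001 × 10616 = 318480000/1001 frames; B emits 30 × 10616 = 318480.
Difference = 318480/1001 frames (≈ 318.1618); B is ahead of A.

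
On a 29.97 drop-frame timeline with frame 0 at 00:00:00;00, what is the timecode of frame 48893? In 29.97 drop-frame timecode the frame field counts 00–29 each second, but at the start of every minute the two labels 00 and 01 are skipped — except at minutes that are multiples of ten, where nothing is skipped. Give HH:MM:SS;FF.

Each 10-minute DF block holds 10 × 60 × 30 − 9 × 2 = 17982 frames. 48893 ÷ 17982 → 2 full blocks, remainder 12929.
Within the partial block the first minute is 1800 frames and each further minute 1798, so 7 further minute boundaries passed. Total skipped labels = 18 × 2 + 2 × 7 = 50.
Non-drop label index = 48893 + 50 = 48943; at 30 labels/s that is 00:27:11:13, i.e. DF 00:27:11;13.

00:27:11;13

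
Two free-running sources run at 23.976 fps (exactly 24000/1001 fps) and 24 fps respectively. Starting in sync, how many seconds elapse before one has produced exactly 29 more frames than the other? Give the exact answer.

The gap grows by |24 − 24000/1001| = 24/1001 frames per second.
Time for a 29-frame gap: 29 ÷ (24/1001) = 29029/24 s.

29029/24 seconds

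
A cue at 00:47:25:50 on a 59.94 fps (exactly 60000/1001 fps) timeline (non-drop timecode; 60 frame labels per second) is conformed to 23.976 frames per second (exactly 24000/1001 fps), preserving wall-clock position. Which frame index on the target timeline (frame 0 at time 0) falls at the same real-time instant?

Source frame index: (0×3600 + 47×60 + 25) × 60 + 50 = 170750.
Real time: 170750 / (60000/1001) = 683683/240 s.
Target frame: (683683/240) × (24000/1001) = 68300.

frame 68300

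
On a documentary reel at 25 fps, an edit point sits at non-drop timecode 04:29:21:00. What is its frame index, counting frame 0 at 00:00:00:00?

frame 404025

Total seconds to the label: (4 × 3600 + 29 × 60 + 21) = 16161.
Frame index = 16161 × 25 + 0 = 404025.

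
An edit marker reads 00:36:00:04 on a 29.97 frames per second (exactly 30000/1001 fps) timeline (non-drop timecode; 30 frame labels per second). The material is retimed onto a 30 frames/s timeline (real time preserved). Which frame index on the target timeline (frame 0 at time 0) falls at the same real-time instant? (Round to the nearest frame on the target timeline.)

Source frame index: (0×3600 + 36×60 + 0) × 30 + 4 = 64804.
Real time: 64804 / (30000/1001) = 16217201/7500 s.
Target frame: (16217201/7500) × (30) = 16217201/250 ≈ 64868.804 → 64869.

frame 64869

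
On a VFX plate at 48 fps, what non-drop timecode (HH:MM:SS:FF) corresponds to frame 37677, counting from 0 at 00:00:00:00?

37677 ÷ 48 = 784 full seconds, remainder 45 frames.
784 s = 0 h 13 min 4 s.
Timecode: 00:13:04:45.

00:13:04:45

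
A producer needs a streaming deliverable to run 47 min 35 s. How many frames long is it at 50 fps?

142750 frames

47 min 35 s = 2855 s.
Frames = 2855 × 50 = 142750.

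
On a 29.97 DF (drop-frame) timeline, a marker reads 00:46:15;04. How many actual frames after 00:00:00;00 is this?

83170

Complete 10-minute blocks: 4, each 17982 frames → 71928.
Remaining 6 whole minutes in the current block: 1800 + 5 × 1798 = 10790 frames.
Within the current minute: 15 × 30 + 4 − 2 = 452 (labels ;00/;01 skipped at this minute). Total = 71928 + 10790 + 452 = 83170.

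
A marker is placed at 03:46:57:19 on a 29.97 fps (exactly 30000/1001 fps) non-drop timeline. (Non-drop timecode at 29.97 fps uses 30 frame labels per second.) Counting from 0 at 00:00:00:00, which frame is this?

frame 408529

Total seconds to the label: (3 × 3600 + 46 × 60 + 57) = 13617.
Frame index = 13617 × 30 + 19 = 408529.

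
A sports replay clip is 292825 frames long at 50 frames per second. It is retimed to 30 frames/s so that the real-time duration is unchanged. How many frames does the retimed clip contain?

Target frames = source frames × (target rate / source rate) = 292825 × (30)/(50) = 292825 × 3/5 = 175695.

175695 frames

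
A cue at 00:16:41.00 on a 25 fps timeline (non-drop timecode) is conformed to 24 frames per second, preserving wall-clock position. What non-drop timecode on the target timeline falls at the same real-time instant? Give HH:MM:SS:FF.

Source frame index: (0×3600 + 16×60 + 41) × 25 + 0 = 25025.
Real time: 25025 / (25) = 1001 s.
Target frame: (1001) × (24) = 24024.
At 24 labels/s: frame 24024 → 00:16:41:00.

00:16:41:00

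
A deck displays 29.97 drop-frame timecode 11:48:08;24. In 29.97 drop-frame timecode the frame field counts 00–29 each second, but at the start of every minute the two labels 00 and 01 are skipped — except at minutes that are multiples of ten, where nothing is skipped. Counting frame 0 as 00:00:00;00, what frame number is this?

As if non-drop at 30 labels/s: (11 × 3600 + 48 × 60 + 8) × 30 + 24 = 1274664.
Minute boundaries passed: 708; those not divisible by 10: 708 − 70 = 638; dropped labels = 2 × 638 = 1276.
Actual frame index = 1274664 − 1276 = 1273388.

1273388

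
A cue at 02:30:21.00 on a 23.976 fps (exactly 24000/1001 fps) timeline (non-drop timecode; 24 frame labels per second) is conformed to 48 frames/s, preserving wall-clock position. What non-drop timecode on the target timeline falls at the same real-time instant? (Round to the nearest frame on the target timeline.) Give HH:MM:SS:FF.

Source frame index: (2×3600 + 30×60 + 21) × 24 + 0 = 216504.
Real time: 216504 / (24000/1001) = 9030021/1000 s.
Target frame: (9030021/1000) × (48) = 54180126/125 ≈ 433441.008 → 433441.
At 48 labels/s: frame 433441 → 02:30:30:01.

02:30:30:01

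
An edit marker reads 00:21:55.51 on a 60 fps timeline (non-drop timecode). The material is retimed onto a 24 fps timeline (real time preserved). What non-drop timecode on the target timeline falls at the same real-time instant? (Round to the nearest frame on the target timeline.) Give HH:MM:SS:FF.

Source frame index: (0×3600 + 21×60 + 55) × 60 + 51 = 78951.
Real time: 78951 / (60) = 26317/20 s.
Target frame: (26317/20) × (24) = 157902/5 ≈ 31580.400 → 31580.
At 24 labels/s: frame 31580 → 00:21:55:20.

00:21:55:20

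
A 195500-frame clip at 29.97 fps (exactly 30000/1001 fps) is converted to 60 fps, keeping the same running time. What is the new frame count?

Target frames = source frames × (target rate / source rate) = 195500 × (60)/(30000/1001) = 195500 × 1001/500 = 391391.

391391 frames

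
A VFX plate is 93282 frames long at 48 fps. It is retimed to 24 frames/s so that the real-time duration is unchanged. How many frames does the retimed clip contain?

Frames at target rate = 93282 × (24) / (48) = 46641.

46641 frames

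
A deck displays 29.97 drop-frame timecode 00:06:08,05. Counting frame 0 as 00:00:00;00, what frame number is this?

Complete 10-minute blocks: 0, each 17982 frames → 0.
Remaining 6 whole minutes in the current block: 1800 + 5 × 1798 = 10790 frames.
Within the current minute: 8 × 30 + 5 − 2 = 243 (labels ;00/;01 skipped at this minute). Total = 0 + 10790 + 243 = 11033.

11033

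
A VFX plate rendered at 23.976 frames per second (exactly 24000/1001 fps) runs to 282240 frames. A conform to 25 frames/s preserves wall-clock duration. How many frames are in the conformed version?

Target frames = source frames × (target rate / source rate) = 282240 × (25)/(24000/1001) = 282240 × 1001/960 = 294294.

294294 frames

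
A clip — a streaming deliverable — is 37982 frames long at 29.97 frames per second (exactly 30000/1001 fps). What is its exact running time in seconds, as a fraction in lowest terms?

Running time = 37982 ÷ (30000/1001) = 37982 × 1001/30000 = 19009991/15000 s.

19009991/15000 seconds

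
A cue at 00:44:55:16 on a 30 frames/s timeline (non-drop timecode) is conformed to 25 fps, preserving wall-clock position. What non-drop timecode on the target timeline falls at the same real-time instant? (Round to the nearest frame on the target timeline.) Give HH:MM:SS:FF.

Source frame index: (0×3600 + 44×60 + 55) × 30 + 16 = 80866.
Real time: 80866 / (30) = 40433/15 s.
Target frame: (40433/15) × (25) = 202165/3 ≈ 67388.333 → 67388.
At 25 labels/s: frame 67388 → 00:44:55:13.

00:44:55:13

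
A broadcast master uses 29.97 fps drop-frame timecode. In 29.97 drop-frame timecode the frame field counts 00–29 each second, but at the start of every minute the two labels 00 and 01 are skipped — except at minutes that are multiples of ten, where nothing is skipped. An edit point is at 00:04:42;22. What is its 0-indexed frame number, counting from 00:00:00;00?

8474

As if non-drop at 30 labels/s: (0 × 3600 + 4 × 60 + 42) × 30 + 22 = 8482.
Minute boundaries passed: 4; those not divisible by 10: 4 − 0 = 4; dropped labels = 2 × 4 = 8.
Actual frame index = 8482 − 8 = 8474.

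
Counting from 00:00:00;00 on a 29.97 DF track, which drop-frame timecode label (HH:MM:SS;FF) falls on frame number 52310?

Ten DF minutes hold 17982 frames, so frame 52310 lies in block 2 (frames 35964–53945) with 16346 frames into that block.
The block's first minute is 1800 frames and the rest 1798 each; 16346 frames reaches minute 9, so 2 × 18 + 9 × 2 = 54 labels have been skipped so far.
Adding those back, label number 52310 + 54 = 52364 at 30 labels/s is 1745 s + 14 f = 0 h 29 min 5 s frame 14, i.e. 00:29:05;14.

00:29:05;14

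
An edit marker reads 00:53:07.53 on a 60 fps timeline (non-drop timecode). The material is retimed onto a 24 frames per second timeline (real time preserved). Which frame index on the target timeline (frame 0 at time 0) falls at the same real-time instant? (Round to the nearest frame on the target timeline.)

Source frame index: (0×3600 + 53×60 + 7) × 60 + 53 = 191273.
Real time: 191273 / (60) = 191273/60 s.
Target frame: (191273/60) × (24) = 382546/5 ≈ 76509.200 → 76509.

frame 76509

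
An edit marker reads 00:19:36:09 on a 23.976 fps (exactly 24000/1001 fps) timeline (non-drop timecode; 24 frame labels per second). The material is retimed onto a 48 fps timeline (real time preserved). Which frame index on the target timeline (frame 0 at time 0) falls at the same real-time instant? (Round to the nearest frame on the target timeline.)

Source frame index: (0×3600 + 19×60 + 36) × 24 + 9 = 28233.
Real time: 28233 / (24000/1001) = 9420411/8000 s.
Target frame: (9420411/8000) × (48) = 28261233/500 ≈ 56522.466 → 56522.

frame 56522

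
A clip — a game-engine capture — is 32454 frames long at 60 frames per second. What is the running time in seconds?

Running time = 32454 / (60) = 540.9 s.

540.9 seconds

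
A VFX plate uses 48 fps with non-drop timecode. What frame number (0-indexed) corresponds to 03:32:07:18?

610914

Total seconds to the label: (3 × 3600 + 32 × 60 + 7) = 12727.
Frame index = 12727 × 48 + 18 = 610914.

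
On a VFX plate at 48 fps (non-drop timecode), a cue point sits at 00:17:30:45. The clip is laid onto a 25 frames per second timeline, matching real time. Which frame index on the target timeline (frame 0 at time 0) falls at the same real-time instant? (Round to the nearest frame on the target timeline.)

frame 26273

Source frame index: (0×3600 + 17×60 + 30) × 48 + 45 = 50445.
Real time: 50445 / (48) = 16815/16 s.
Target frame: (16815/16) × (25) = 420375/16 ≈ 26273.438 → 26273.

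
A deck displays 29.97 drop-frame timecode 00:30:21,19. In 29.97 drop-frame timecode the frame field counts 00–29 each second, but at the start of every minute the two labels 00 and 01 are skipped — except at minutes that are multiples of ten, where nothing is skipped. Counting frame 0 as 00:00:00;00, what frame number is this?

Complete 10-minute blocks: 3, each 17982 frames → 53946.
Remaining 0 whole minutes in the current block: 0 frames.
Within the current minute: 21 × 30 + 19 = 649. Total = 53946 + 0 + 649 = 54595.

54595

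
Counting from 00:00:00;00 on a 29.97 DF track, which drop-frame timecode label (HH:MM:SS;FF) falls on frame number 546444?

Each 10-minute DF block holds 10 × 60 × 30 − 9 × 2 = 17982 frames. 546444 ÷ 17982 → 30 full blocks, remainder 6984.
Within the partial block the first minute is 1800 frames and each further minute 1798, so 3 further minute boundaries passed. Total skipped labels = 18 × 30 + 2 × 3 = 546.
Non-drop label index = 546444 + 546 = 546990; at 30 labels/s that is 05:03:53:00, i.e. DF 05:03:53;00.

05:03:53;00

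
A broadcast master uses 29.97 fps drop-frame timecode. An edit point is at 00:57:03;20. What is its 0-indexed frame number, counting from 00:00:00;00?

102606

Complete 10-minute blocks: 5, each 17982 frames → 89910.
Remaining 7 whole minutes in the current block: 1800 + 6 × 1798 = 12588 frames.
Within the current minute: 3 × 30 + 20 − 2 = 108 (labels ;00/;01 skipped at this minute). Total = 89910 + 12588 + 108 = 102606.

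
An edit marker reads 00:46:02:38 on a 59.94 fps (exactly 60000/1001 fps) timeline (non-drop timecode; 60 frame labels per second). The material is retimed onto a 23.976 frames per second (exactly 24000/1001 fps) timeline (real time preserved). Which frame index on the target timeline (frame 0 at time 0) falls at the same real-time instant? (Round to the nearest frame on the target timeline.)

frame 66303

Source frame index: (0×3600 + 46×60 + 2) × 60 + 38 = 165758.
Real time: 165758 / (60000/1001) = 82961879/30000 s.
Target frame: (82961879/30000) × (24000/1001) = 331516/5 ≈ 66303.200 → 66303.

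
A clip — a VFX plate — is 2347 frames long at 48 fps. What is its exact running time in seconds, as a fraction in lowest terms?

Running time = 2347 ÷ (48) = 2347 × 1/48 = 2347/48 s.

2347/48 seconds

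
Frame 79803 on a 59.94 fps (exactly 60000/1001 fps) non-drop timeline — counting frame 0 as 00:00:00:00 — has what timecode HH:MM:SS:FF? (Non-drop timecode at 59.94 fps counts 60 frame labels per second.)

79803 ÷ 60 = 1330 full seconds, remainder 3 frames.
1330 s = 0 h 22 min 10 s.
Timecode: 00:22:10:03.

00:22:10:03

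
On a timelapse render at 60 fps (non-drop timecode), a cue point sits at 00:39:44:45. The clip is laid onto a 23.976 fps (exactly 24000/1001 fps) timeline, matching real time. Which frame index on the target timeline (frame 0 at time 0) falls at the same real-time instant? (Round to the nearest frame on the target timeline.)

frame 57177

Source frame index: (0×3600 + 39×60 + 44) × 60 + 45 = 143085.
Real time: 143085 / (60) = 9539/4 s.
Target frame: (9539/4) × (24000/1001) = 57234000/1001 ≈ 57176.823 → 57177.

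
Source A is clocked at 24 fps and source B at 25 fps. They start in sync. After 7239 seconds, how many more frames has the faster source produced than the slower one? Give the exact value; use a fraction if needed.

A emits 24 × 7239 = 173736 frames; B emits 25 × 7239 = 180975.
Difference = 7239 frames; B is ahead of A.

7239 frames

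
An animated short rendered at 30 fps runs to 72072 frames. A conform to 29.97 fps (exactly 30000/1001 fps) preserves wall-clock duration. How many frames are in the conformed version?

72000 frames

Target frames = source frames × (target rate / source rate) = 72072 × (30000/1001)/(30) = 72072 × 1000/1001 = 72000.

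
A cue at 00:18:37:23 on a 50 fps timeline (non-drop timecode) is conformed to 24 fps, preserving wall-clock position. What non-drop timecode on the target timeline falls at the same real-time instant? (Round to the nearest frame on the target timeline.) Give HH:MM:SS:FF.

00:18:37:11

Source frame index: (0×3600 + 18×60 + 37) × 50 + 23 = 55873.
Real time: 55873 / (50) = 55873/50 s.
Target frame: (55873/50) × (24) = 670476/25 ≈ 26819.040 → 26819.
At 24 labels/s: frame 26819 → 00:18:37:11.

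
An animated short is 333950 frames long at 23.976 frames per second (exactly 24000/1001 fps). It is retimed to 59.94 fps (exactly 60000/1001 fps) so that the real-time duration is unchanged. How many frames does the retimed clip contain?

834875 frames

Target frames = source frames × (target rate / source rate) = 333950 × (60000/1001)/(24000/1001) = 333950 × 5/2 = 834875.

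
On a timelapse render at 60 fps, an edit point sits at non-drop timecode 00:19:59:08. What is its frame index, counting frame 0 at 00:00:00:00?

Total seconds to the label: (0 × 3600 + 19 × 60 + 59) = 1199.
Frame index = 1199 × 60 + 8 = 71948.

71948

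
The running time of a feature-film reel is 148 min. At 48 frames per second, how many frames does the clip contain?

426240 frames

148 min = 8880 s.
Frames = 8880 × 48 = 426240.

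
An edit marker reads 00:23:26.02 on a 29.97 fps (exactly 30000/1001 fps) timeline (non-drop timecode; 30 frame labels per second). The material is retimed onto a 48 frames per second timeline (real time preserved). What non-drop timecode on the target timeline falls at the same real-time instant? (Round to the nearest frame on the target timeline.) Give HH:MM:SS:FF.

00:23:27:23

Source frame index: (0×3600 + 23×60 + 26) × 30 + 2 = 42182.
Real time: 42182 / (30000/1001) = 21112091/15000 s.
Target frame: (21112091/15000) × (48) = 42224182/625 ≈ 67558.691 → 67559.
At 48 labels/s: frame 67559 → 00:23:27:23.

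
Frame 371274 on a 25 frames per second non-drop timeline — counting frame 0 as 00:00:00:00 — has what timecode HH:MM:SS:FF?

04:07:30:24

371274 ÷ 25 = 14850 full seconds, remainder 24 frames.
14850 s = 4 h 7 min 30 s.
Timecode: 04:07:30:24.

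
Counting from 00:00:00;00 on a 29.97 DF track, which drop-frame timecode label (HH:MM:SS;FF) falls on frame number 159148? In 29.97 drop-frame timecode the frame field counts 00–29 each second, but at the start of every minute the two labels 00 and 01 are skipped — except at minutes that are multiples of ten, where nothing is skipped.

01:28:30;08

Ten DF minutes hold 17982 frames, so frame 159148 lies in block 8 (frames 143856–161837) with 15292 frames into that block.
The block's first minute is 1800 frames and the rest 1798 each; 15292 frames reaches minute 8, so 8 × 18 + 8 × 2 = 160 labels have been skipped so far.
Adding those back, label number 159148 + 160 = 159308 at 30 labels/s is 5310 s + 8 f = 1 h 28 min 30 s frame 8, i.e. 01:28:30;08.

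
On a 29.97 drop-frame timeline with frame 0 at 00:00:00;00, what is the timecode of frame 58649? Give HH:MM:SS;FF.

Ten DF minutes hold 17982 frames, so frame 58649 lies in block 3 (frames 53946–71927) with 4703 frames into that block.
The block's first minute is 1800 frames and the rest 1798 each; 4703 frames reaches minute 2, so 3 × 18 + 2 × 2 = 58 labels have been skipped so far.
Adding those back, label number 58649 + 58 = 58707 at 30 labels/s is 1956 s + 27 f = 0 h 32 min 36 s frame 27, i.e. 00:32:36;27.

00:32:36;27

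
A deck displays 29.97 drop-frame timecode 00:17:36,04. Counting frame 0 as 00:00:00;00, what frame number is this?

31652

Complete 10-minute blocks: 1, each 17982 frames → 17982.
Remaining 7 whole minutes in the current block: 1800 + 6 × 1798 = 12588 frames.
Within the current minute: 36 × 30 + 4 − 2 = 1082 (labels ;00/;01 skipped at this minute). Total = 17982 + 12588 + 1082 = 31652.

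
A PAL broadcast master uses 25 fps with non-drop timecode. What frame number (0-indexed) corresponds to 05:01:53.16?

452841

Total seconds to the label: (5 × 3600 + 1 × 60 + 53) = 18113.
Frame index = 18113 × 25 + 16 = 452841.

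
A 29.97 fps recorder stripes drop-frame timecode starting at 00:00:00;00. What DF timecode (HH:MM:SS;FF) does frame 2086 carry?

00:01:09;18

Ten DF minutes hold 17982 frames, so frame 2086 lies in block 0 (frames 0–17981) with 2086 frames into that block.
The block's first minute is 1800 frames and the rest 1798 each; 2086 frames reaches minute 1, so 0 × 18 + 1 × 2 = 2 labels have been skipped so far.
Adding those back, label number 2086 + 2 = 2088 at 30 labels/s is 69 s + 18 f = 0 h 1 min 9 s frame 18, i.e. 00:01:09;18.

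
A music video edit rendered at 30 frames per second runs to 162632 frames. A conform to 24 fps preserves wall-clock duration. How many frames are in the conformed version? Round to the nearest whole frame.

Frames at target rate = 162632 × (24) / (30) = 650528/5 ≈ 130105.600.
Nearest whole frame: 130106.

130106 frames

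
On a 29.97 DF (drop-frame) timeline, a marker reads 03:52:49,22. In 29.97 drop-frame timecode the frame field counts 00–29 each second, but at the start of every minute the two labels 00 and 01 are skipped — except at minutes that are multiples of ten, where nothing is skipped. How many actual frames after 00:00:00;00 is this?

As if non-drop at 30 labels/s: (3 × 3600 + 52 × 60 + 49) × 30 + 22 = 419092.
Minute boundaries passed: 232; those not divisible by 10: 232 − 23 = 209; dropped labels = 2 × 209 = 418.
Actual frame index = 419092 − 418 = 418674.

418674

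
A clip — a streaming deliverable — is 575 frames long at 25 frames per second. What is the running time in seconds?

23 seconds

Running time = 575 / (25) = 23 s.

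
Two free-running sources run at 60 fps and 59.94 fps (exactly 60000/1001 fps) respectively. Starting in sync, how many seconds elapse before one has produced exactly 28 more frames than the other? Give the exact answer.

7007/15 seconds

The gap grows by |60000/1001 − 60| = 60/1001 frames per second.
Time for a 28-frame gap: 28 ÷ (60/1001) = 7007/15 s.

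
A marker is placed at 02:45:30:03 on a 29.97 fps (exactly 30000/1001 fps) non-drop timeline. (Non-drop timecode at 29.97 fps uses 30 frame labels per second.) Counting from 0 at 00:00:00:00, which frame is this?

Total seconds to the label: (2 × 3600 + 45 × 60 + 30) = 9930.
Frame index = 9930 × 30 + 3 = 297903.

297903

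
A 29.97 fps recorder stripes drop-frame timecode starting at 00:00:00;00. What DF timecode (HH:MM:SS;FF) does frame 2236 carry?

Ten DF minutes hold 17982 frames, so frame 2236 lies in block 0 (frames 0–17981) with 2236 frames into that block.
The block's first minute is 1800 frames and the rest 1798 each; 2236 frames reaches minute 1, so 0 × 18 + 1 × 2 = 2 labels have been skipped so far.
Adding those back, label number 2236 + 2 = 2238 at 30 labels/s is 74 s + 18 f = 0 h 1 min 14 s frame 18, i.e. 00:01:14;18.

00:01:14;18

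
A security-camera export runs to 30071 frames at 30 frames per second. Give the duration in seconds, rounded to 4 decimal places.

1002.3667 seconds

Running time = 30071 × 1/30 = 30071/30 s ≈ 1002.3667 s.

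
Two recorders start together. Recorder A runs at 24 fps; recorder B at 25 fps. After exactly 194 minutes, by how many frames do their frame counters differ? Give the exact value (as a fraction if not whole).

11640 frames

194 min = 11640 s.
A emits 24 × 11640 = 279360 frames; B emits 25 × 11640 = 291000.
Difference = 11640 frames; B is ahead of A.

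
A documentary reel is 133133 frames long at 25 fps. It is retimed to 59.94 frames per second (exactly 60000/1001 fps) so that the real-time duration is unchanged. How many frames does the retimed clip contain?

319200 frames

Target frames = source frames × (target rate / source rate) = 133133 × (60000/1001)/(25) = 133133 × 2400/1001 = 319200.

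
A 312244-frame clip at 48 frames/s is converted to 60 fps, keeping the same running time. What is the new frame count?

Target frames = source frames × (target rate / source rate) = 312244 × (60)/(48) = 312244 × 5/4 = 390305.

390305 frames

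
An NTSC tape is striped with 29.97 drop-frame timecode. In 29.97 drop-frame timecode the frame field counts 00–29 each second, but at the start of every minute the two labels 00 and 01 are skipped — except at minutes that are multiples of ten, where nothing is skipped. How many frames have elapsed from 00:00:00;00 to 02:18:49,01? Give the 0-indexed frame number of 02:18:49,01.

249621

Complete 10-minute blocks: 13, each 17982 frames → 233766.
Remaining 8 whole minutes in the current block: 1800 + 7 × 1798 = 14386 frames.
Within the current minute: 49 × 30 + 1 − 2 = 1469 (labels ;00/;01 skipped at this minute). Total = 233766 + 14386 + 1469 = 249621.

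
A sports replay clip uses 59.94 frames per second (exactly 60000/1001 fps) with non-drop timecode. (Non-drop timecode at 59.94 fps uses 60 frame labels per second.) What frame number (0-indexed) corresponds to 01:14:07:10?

Total seconds to the label: (1 × 3600 + 14 × 60 + 7) = 4447.
Frame index = 4447 × 60 + 10 = 266830.

266830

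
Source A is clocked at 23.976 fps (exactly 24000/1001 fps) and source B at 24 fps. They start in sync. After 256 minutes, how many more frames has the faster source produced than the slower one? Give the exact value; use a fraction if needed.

256 min = 15360 s.
A emits 24000/1001 × 15360 = 368640000/1001 frames; B emits 24 × 15360 = 368640.
Difference = 368640/1001 frames (≈ 368.2717); B is ahead of A.

368640/1001 frames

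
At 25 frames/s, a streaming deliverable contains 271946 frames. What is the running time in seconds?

Running time = 271946 / (25) = 10877.84 s.

10877.84 seconds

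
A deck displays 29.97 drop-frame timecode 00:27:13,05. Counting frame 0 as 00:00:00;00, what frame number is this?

As if non-drop at 30 labels/s: (0 × 3600 + 27 × 60 + 13) × 30 + 5 = 48995.
Minute boundaries passed: 27; those not divisible by 10: 27 − 2 = 25; dropped labels = 2 × 25 = 50.
Actual frame index = 48995 − 50 = 48945.

48945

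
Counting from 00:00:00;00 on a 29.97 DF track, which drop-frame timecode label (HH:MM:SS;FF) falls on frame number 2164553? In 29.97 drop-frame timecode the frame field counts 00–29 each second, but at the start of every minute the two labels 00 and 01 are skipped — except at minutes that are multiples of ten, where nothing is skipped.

Each 10-minute DF block holds 10 × 60 × 30 − 9 × 2 = 17982 frames. 2164553 ÷ 17982 → 120 full blocks, remainder 6713.
Within the partial block the first minute is 1800 frames and each further minute 1798, so 3 further minute boundaries passed. Total skipped labels = 18 × 120 + 2 × 3 = 2166.
Non-drop label index = 2164553 + 2166 = 2166719; at 30 labels/s that is 20:03:43:29, i.e. DF 20:03:43;29.

20:03:43;29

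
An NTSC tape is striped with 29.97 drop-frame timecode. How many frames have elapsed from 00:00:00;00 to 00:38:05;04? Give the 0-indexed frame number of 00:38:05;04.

68484

Complete 10-minute blocks: 3, each 17982 frames → 53946.
Remaining 8 whole minutes in the current block: 1800 + 7 × 1798 = 14386 frames.
Within the current minute: 5 × 30 + 4 − 2 = 152 (labels ;00/;01 skipped at this minute). Total = 53946 + 14386 + 152 = 68484.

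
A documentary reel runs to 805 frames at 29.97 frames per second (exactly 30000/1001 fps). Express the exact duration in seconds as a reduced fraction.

161161/6000 seconds

Running time = 805 ÷ (30000/1001) = 805 × 1001/30000 = 161161/6000 s.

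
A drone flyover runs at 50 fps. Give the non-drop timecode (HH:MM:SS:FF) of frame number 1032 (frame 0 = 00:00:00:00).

1032 ÷ 50 = 20 full seconds, remainder 32 frames.
20 s = 0 h 0 min 20 s.
Timecode: 00:00:20:32.

00:00:20:32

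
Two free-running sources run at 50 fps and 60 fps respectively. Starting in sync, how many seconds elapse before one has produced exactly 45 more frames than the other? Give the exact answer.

The gap grows by |60 − 50| = 10 frames per second.
Time for a 45-frame gap: 45 ÷ (10) = 4.5 s.

4.5 seconds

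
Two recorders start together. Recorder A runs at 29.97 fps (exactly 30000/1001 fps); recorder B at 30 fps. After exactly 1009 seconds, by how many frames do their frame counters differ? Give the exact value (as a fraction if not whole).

A emits 30000/1001 × 1009 = 30270000/1001 frames; B emits 30 × 1009 = 30270.
Difference = 30270/1001 frames (≈ 30.2398); B is ahead of A.

30270/1001 frames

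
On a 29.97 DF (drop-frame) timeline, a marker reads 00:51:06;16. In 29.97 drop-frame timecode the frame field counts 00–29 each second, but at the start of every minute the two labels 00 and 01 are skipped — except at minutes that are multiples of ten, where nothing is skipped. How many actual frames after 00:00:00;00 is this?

As if non-drop at 30 labels/s: (0 × 3600 + 51 × 60 + 6) × 30 + 16 = 91996.
Minute boundaries passed: 51; those not divisible by 10: 51 − 5 = 46; dropped labels = 2 × 46 = 92.
Actual frame index = 91996 − 92 = 91904.

91904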